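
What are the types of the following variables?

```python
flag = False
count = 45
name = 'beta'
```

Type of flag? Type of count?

flag is assigned the constant False, which has type bool; count is assigned a bare integer (no decimal point), so it is an int

bool, int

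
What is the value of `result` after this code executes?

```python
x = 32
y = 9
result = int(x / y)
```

x = 32; y = 9; result = 3

3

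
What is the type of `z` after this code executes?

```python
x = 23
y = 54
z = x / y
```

int / int = float

float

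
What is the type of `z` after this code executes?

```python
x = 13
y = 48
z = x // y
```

int // int = int

int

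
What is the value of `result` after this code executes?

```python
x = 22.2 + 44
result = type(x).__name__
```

x is float; result = 'float'

'float'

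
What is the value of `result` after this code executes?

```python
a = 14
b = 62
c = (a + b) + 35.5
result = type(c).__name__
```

a is int; b is int; c is float; result = 'float'

'float'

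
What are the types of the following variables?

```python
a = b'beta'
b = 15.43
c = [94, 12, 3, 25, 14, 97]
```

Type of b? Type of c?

b is assigned a number with a decimal point, so it is a float; c is assigned a list literal (square brackets)

float, list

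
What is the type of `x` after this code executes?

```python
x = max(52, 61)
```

max() of ints returns int

int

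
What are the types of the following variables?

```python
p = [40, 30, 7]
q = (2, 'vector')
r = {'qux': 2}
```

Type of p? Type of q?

p is assigned a list literal (square brackets); q is assigned a tuple (parenthesized, comma-separated values)

list, tuple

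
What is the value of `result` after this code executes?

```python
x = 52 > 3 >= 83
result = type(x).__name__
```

x is bool; result = 'bool'

'bool'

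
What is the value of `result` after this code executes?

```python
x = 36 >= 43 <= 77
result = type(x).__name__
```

x is bool; result = 'bool'

'bool'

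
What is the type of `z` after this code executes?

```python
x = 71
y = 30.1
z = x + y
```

int + float = float

float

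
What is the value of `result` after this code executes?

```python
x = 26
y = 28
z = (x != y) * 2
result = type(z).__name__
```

x is int; y is int; z is int; result = 'int'

'int'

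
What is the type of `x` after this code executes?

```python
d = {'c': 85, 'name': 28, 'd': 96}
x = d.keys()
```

.keys() returns dict_keys view

dict_keys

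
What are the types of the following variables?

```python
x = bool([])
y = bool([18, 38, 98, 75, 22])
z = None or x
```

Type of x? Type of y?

bool() returns bool; bool() returns bool

bool, bool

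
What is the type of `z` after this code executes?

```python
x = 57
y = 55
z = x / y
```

int / int = float

float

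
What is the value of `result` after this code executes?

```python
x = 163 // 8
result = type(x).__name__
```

x is int; result = 'int'

'int'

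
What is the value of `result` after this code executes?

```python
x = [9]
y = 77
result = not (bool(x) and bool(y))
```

x = [9]; y = 77; result = False

False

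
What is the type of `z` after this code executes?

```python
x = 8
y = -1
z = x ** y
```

int ** negative = float

float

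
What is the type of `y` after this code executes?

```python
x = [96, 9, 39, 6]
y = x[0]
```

Indexing list[int] returns int

int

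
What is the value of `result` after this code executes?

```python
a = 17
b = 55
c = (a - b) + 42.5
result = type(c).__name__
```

a is int; b is int; c is float; result = 'float'

'float'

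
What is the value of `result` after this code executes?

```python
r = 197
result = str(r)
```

r = 197; result = '197'

'197'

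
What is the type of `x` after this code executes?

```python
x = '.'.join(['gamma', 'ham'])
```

str.join() returns str

str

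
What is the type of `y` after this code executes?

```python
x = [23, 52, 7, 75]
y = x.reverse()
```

list.reverse() returns None

NoneType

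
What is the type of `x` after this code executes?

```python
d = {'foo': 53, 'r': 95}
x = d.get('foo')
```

dict.get() returns value type when found

int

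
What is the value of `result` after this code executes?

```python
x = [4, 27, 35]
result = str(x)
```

x = [4, 27, 35]; result = '[4, 27, 35]'

'[4, 27, 35]'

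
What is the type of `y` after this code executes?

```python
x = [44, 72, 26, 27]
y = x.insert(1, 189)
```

list.insert() returns None

NoneType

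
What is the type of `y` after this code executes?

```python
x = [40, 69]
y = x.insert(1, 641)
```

list.insert() returns None

NoneType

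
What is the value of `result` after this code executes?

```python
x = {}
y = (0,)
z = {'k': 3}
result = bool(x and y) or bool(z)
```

x = {}; y = (0,); z = {'k': 3}; result = True

True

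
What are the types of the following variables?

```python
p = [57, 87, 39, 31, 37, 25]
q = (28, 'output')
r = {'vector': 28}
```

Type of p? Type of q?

p is assigned a list literal (square brackets); q is assigned a tuple (parenthesized, comma-separated values)

list, tuple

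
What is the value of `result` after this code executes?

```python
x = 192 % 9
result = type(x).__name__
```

x is int; result = 'int'

'int'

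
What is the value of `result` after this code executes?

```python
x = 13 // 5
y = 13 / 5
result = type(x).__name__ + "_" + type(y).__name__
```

x is int; y is float; result = 'int_float'

'int_float'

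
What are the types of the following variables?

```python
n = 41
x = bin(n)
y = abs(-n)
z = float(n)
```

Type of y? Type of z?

abs() of int returns int; float() returns float

int, float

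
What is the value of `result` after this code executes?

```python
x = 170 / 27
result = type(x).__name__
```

x is float; result = 'float'

'float'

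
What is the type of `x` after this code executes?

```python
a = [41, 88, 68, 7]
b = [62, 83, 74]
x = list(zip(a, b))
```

list(zip()) returns a list of tuples

list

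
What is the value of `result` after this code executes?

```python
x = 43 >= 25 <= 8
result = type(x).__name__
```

x is bool; result = 'bool'

'bool'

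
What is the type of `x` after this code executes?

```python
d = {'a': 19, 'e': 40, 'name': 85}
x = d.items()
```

dict.items() returns dict_items view

dict_items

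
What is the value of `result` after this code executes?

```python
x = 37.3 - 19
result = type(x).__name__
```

x is float; result = 'float'

'float'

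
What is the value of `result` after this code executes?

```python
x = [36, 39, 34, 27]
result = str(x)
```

x = [36, 39, 34, 27]; result = '[36, 39, 34, 27]'

'[36, 39, 34, 27]'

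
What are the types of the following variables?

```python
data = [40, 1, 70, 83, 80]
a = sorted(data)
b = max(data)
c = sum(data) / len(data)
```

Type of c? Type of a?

int / int = float; sorted() returns list

float, list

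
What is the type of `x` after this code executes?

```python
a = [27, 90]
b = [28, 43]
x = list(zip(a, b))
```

list(zip()) returns a list of tuples

list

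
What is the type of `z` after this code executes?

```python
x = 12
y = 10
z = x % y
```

int % int = int

int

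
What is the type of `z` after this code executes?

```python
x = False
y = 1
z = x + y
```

bool + int = int (bool is subclass of int)

int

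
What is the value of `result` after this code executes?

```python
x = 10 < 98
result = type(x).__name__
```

x is bool; result = 'bool'

'bool'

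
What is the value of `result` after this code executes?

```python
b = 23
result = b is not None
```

b = 23; result = True

True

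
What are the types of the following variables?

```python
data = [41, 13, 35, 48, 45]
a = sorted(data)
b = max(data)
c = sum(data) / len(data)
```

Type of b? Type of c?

max of ints returns int; int / int = float

int, float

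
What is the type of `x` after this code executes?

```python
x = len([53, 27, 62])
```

len() always returns int

int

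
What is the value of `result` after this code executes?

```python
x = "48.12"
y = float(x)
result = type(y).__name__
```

x is str; y is float; result = 'float'

'float'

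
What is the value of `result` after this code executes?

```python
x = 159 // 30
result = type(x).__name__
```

x is int; result = 'int'

'int'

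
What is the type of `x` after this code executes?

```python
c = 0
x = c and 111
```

'and' returns first falsy value (0 is int)

int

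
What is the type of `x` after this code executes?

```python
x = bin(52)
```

bin() returns str representation

str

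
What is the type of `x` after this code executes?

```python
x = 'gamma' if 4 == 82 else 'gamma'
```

Both branches of conditional are str

str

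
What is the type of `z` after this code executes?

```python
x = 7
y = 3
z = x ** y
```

positive int ** positive int = int

int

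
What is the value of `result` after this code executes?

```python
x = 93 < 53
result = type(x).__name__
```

x is bool; result = 'bool'

'bool'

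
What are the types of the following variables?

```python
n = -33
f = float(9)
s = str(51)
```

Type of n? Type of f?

n is assigned a bare integer (no decimal point), so it is an int; f is assigned the result of calling float(), which returns a float

int, float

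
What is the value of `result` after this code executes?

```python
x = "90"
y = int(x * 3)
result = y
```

x = '90'; y = 909090; result = 909090

909090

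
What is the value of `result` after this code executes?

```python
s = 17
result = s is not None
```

s = 17; result = True

True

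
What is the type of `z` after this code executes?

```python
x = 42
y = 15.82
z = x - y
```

int - float = float

float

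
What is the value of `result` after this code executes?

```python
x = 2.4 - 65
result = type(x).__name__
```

x is float; result = 'float'

'float'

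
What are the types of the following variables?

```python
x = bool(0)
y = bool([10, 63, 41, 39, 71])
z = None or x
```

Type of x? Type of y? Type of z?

bool() returns bool; bool() returns bool; None or bool returns the bool

bool, bool, bool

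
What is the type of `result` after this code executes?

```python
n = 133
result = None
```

None has type NoneType

NoneType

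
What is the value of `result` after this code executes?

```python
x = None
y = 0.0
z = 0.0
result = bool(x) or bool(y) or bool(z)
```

x = None; y = 0.0; z = 0.0; result = False

False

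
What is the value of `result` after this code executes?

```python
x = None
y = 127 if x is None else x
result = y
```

x = None; y = 127; result = 127

127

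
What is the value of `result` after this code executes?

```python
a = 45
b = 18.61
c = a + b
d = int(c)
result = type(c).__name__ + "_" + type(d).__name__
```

a is int; b is float; c is float; d is int; result = 'float_int'

'float_int'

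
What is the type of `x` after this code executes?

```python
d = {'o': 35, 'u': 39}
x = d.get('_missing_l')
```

dict.get() returns None when key not found

NoneType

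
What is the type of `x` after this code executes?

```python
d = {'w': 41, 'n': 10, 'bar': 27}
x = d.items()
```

dict.items() returns dict_items view

dict_items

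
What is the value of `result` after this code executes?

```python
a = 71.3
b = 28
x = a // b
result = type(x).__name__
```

a is float; b is int; x is float; result = 'float'

'float'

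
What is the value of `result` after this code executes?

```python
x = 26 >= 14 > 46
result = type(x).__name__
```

x is bool; result = 'bool'

'bool'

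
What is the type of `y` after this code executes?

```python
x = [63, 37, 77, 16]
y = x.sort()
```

list.sort() returns None (mutates in place)

NoneType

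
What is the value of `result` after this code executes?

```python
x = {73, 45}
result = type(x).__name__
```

x is set; result = 'set'

'set'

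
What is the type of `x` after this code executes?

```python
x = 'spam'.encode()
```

str.encode() returns bytes

bytes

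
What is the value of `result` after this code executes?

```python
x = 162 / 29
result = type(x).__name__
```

x is float; result = 'float'

'float'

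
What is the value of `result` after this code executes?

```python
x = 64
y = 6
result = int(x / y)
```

x = 64; y = 6; result = 10

10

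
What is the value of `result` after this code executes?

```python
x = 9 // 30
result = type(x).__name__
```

x is int; result = 'int'

'int'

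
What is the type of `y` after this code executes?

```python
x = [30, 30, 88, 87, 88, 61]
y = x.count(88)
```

list.count() returns int

int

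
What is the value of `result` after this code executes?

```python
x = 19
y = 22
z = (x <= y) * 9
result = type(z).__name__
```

x is int; y is int; z is int; result = 'int'

'int'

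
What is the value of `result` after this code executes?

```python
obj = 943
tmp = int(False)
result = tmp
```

obj = 943; tmp = 0; result = 0

0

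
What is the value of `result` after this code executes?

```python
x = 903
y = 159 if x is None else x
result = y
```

x = 903; y = 903; result = 903

903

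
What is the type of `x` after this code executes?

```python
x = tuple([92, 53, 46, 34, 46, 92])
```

tuple() constructor returns tuple

tuple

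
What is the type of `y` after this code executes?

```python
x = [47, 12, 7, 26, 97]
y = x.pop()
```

list.pop() returns the popped element

int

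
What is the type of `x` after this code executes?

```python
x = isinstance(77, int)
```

isinstance() returns bool

bool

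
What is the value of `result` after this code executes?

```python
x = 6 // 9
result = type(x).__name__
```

x is int; result = 'int'

'int'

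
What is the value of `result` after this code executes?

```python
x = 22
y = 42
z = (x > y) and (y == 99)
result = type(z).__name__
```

x is int; y is int; z is bool; result = 'bool'

'bool'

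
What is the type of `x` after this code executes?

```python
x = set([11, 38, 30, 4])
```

set() constructor returns set

set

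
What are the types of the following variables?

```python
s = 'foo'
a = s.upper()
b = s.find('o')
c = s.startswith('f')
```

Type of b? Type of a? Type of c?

find() returns int; upper() returns str; startswith() returns bool

int, str, bool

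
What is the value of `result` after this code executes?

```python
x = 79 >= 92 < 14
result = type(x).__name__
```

x is bool; result = 'bool'

'bool'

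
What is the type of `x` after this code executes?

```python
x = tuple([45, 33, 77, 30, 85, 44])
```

tuple() constructor returns tuple

tuple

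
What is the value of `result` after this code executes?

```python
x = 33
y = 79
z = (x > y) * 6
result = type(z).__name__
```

x is int; y is int; z is int; result = 'int'

'int'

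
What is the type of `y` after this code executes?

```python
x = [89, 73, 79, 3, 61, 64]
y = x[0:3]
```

Slicing a list returns a list

list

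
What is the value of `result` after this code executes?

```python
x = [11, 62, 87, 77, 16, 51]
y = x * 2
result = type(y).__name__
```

x is list; y is list; result = 'list'

'list'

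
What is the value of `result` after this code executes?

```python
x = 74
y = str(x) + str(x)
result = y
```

x = 74; y = '7474'; result = '7474'

'7474'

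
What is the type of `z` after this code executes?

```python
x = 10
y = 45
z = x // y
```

int // int = int

int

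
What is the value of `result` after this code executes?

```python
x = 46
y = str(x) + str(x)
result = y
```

x = 46; y = '4646'; result = '4646'

'4646'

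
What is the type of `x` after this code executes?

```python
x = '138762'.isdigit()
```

str.isdigit() returns bool

bool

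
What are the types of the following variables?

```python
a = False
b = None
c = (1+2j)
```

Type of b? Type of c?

b is assigned None, whose type is NoneType; c is assigned (1+2j), an int plus an imaginary literal (j suffix), which evaluates to complex

NoneType, complex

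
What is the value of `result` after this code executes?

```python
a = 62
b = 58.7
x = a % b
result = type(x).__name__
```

a is int; b is float; x is float; result = 'float'

'float'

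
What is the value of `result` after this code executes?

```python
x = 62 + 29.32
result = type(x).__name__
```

x is float; result = 'float'

'float'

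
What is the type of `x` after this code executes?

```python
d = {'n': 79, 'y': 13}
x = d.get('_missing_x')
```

dict.get() returns None when key not found

NoneType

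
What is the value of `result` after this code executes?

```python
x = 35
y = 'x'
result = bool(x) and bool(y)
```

x = 35; y = 'x'; result = True

True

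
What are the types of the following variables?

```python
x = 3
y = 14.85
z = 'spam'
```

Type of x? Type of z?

x is assigned a bare integer (no decimal point), so it is an int; z is assigned a quoted string literal, so it is a str

int, str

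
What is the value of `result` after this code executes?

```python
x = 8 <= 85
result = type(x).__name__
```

x is bool; result = 'bool'

'bool'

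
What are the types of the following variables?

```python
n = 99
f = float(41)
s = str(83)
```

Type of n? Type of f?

n is assigned a bare integer (no decimal point), so it is an int; f is assigned the result of calling float(), which returns a float

int, float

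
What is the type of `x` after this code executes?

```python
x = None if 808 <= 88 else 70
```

808 <= 88 is False, so the else branch is taken

int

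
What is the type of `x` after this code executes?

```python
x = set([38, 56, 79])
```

set() constructor returns set

set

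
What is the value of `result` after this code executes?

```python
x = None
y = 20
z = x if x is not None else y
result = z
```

x = None; y = 20; z = 20; result = 20

20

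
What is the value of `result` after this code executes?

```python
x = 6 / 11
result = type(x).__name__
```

x is float; result = 'float'

'float'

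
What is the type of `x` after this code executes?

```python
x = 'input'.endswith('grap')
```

str.endswith() returns bool

bool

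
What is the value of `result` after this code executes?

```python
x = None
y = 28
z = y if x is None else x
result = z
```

x = None; y = 28; z = 28; result = 28

28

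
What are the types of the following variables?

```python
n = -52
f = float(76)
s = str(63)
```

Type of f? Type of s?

f is assigned the result of calling float(), which returns a float; s is assigned the result of calling str(), which returns a str

float, str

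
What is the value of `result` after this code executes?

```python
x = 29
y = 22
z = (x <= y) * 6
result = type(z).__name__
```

x is int; y is int; z is int; result = 'int'

'int'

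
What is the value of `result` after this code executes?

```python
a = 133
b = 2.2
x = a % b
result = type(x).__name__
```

a is int; b is float; x is float; result = 'float'

'float'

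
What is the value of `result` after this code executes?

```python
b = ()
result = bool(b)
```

b = (); result = False

False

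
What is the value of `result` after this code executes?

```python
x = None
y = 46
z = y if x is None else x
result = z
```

x = None; y = 46; z = 46; result = 46

46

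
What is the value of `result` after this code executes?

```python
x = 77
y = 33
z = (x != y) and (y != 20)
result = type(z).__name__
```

x is int; y is int; z is bool; result = 'bool'

'bool'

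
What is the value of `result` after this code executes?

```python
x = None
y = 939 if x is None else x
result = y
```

x = None; y = 939; result = 939

939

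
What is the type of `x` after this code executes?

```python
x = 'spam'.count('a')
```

str.count() returns int

int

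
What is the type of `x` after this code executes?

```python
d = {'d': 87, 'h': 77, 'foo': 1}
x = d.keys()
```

.keys() returns dict_keys view

dict_keys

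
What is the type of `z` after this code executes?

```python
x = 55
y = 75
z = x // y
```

int // int = int

int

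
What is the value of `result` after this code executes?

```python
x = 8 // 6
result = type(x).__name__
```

x is int; result = 'int'

'int'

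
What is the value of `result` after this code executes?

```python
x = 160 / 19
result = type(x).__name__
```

x is float; result = 'float'

'float'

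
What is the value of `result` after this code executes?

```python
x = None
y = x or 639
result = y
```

x = None; y = 639; result = 639

639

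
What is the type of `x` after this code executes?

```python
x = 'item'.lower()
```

str.lower() returns str

str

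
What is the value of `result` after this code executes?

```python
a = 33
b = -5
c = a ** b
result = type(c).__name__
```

a is int; b is int; c is float; result = 'float'

'float'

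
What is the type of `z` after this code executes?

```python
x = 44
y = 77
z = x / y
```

int / int = float

float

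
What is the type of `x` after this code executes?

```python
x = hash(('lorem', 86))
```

hash() returns int

int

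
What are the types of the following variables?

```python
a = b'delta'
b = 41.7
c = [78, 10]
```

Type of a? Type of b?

a is assigned a bytes literal (b'...' prefix); b is assigned a number with a decimal point, so it is a float

bytes, float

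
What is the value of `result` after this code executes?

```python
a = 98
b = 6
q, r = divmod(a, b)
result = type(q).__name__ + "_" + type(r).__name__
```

a is int; b is int; q is int; r is int; result = 'int_int'

'int_int'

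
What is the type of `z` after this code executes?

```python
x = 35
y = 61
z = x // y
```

int // int = int

int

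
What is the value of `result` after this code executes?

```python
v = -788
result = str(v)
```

v = -788; result = '-788'

'-788'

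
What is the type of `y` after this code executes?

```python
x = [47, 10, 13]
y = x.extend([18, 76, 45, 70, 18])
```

list.extend() returns None

NoneType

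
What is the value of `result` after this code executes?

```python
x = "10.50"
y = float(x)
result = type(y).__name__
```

x is str; y is float; result = 'float'

'float'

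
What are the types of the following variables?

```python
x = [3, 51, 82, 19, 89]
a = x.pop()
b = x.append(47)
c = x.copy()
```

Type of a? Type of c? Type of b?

pop() returns element; copy() returns list; append() returns None

int, list, NoneType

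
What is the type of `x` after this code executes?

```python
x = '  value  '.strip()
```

str.strip() returns str

str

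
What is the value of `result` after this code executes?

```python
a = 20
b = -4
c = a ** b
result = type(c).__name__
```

a is int; b is int; c is float; result = 'float'

'float'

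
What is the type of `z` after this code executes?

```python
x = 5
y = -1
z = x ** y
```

int ** negative = float

float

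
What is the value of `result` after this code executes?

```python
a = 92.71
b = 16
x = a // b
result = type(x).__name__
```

a is float; b is int; x is float; result = 'float'

'float'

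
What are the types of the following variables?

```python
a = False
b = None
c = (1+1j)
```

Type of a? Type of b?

a is assigned the constant False, which has type bool; b is assigned None, whose type is NoneType

bool, NoneType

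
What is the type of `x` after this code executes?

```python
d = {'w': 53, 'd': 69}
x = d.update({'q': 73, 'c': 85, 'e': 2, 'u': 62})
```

dict.update() returns None

NoneType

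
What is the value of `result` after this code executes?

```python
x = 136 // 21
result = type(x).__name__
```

x is int; result = 'int'

'int'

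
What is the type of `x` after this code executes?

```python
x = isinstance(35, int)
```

isinstance() returns bool

bool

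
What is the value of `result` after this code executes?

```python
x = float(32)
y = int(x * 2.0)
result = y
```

x = 32.0; y = 64; result = 64

64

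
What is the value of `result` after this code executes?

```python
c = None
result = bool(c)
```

c = None; result = False

False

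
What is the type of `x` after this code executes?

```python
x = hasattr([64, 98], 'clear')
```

hasattr() returns bool

bool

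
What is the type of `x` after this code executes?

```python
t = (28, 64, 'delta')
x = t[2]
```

Index 2 of tuple is a str literal

str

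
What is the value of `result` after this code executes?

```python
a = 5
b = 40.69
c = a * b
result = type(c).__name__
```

a is int; b is float; c is float; result = 'float'

'float'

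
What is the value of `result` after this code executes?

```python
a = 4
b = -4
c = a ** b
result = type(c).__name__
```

a is int; b is int; c is float; result = 'float'

'float'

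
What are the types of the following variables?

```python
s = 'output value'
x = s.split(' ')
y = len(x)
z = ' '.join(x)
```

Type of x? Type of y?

str.split() returns list; len() returns int

list, int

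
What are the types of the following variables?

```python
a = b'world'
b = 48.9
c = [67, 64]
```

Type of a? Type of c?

a is assigned a bytes literal (b'...' prefix); c is assigned a list literal (square brackets)

bytes, list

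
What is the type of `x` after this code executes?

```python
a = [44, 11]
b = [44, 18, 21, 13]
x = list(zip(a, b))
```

list(zip()) returns a list of tuples

list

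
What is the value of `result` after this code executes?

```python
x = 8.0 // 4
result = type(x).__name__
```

x is float; result = 'float'

'float'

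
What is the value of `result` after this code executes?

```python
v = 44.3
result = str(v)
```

v = 44.3; result = '44.3'

'44.3'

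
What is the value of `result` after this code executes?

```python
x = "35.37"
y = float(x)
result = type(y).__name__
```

x is str; y is float; result = 'float'

'float'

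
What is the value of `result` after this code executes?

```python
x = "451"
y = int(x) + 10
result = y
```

x = '451'; y = 461; result = 461

461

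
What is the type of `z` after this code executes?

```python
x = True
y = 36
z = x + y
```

bool + int = int (bool is subclass of int)

int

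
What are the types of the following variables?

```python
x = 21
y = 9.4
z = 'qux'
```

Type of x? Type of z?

x is assigned a bare integer (no decimal point), so it is an int; z is assigned a quoted string literal, so it is a str

int, str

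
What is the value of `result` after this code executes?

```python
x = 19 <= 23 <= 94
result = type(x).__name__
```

x is bool; result = 'bool'

'bool'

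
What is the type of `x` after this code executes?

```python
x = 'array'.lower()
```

str.lower() returns str

str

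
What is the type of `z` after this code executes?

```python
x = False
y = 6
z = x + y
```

bool + int = int (bool is subclass of int)

int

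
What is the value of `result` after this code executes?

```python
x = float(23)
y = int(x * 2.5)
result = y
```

x = 23.0; y = 57; result = 57

57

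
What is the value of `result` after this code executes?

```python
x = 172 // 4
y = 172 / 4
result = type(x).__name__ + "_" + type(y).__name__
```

x is int; y is float; result = 'int_float'

'int_float'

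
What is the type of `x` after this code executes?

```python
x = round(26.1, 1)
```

round() with decimal places returns float

float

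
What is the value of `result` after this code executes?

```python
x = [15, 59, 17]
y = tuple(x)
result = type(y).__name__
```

x is list; y is tuple; result = 'tuple'

'tuple'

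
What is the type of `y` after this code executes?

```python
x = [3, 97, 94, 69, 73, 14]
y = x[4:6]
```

Slicing a list returns a list

list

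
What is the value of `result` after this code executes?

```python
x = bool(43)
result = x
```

x = True; result = True

True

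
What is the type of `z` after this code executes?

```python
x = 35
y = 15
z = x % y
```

int % int = int

int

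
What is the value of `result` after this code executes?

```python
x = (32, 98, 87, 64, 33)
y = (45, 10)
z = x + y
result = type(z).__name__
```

x is tuple; y is tuple; z is tuple; result = 'tuple'

'tuple'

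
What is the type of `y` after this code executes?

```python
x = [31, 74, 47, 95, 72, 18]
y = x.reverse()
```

list.reverse() returns None

NoneType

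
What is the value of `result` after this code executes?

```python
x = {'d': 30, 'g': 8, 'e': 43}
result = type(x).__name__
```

x is dict; result = 'dict'

'dict'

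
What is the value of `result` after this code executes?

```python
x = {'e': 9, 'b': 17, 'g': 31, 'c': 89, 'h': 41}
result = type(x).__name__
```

x is dict; result = 'dict'

'dict'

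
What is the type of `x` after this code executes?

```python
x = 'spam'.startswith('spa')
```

str.startswith() returns bool

bool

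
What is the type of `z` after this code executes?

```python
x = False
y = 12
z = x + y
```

bool + int = int (bool is subclass of int)

int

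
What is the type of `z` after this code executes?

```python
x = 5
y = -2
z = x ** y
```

int ** negative = float

float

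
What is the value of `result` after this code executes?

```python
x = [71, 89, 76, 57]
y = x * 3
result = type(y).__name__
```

x is list; y is list; result = 'list'

'list'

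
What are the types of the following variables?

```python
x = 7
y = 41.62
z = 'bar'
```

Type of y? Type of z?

y is assigned a number with a decimal point, so it is a float; z is assigned a quoted string literal, so it is a str

float, str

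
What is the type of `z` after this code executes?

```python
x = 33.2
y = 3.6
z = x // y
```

float // float = float

float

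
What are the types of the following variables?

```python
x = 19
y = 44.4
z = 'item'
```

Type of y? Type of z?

y is assigned a number with a decimal point, so it is a float; z is assigned a quoted string literal, so it is a str

float, str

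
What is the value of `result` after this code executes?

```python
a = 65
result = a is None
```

a = 65; result = False

False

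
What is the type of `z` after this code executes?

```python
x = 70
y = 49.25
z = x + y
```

int + float = float

float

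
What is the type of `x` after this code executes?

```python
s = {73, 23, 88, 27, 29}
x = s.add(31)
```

set.add() returns None (mutates in place)

NoneType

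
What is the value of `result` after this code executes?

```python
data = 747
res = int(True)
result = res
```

data = 747; res = 1; result = 1

1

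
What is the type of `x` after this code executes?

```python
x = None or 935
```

'or' with None returns the other truthy value

int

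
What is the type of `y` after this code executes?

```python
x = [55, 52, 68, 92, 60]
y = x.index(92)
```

list.index() returns int

int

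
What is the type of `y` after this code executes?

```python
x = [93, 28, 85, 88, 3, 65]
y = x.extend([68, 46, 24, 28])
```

list.extend() returns None

NoneType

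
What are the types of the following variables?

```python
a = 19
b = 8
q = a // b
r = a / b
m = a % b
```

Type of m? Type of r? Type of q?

% of ints returns int; / returns float; // returns int

int, float, int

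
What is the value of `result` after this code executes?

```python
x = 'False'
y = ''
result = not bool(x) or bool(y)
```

x = 'False'; y = ''; result = False

False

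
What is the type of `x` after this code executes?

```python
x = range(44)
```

range() returns a range object

range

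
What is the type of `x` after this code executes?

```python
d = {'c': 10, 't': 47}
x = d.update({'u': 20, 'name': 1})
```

dict.update() returns None

NoneType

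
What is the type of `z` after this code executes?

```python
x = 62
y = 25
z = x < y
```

Comparison returns bool

bool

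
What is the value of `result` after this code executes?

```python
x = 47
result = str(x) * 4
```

x = 47; result = '47474747'

'47474747'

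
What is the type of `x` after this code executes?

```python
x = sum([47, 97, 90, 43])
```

sum() of ints returns int

int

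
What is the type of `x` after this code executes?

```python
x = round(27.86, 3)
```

round() with decimal places returns float

float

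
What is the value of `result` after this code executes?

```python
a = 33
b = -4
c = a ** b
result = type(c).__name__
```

a is int; b is int; c is float; result = 'float'

'float'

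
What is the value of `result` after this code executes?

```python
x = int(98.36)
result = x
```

x = 98; result = 98

98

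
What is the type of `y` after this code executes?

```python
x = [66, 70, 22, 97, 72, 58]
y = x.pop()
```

list.pop() returns the popped element

int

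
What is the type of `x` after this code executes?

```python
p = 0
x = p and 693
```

'and' returns first falsy value (0 is int)

int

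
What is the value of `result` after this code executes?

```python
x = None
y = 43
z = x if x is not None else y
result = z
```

x = None; y = 43; z = 43; result = 43

43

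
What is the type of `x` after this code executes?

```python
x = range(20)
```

range() returns a range object

range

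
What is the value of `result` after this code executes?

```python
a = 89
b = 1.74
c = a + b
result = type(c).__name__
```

a is int; b is float; c is float; result = 'float'

'float'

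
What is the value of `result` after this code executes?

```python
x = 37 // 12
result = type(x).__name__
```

x is int; result = 'int'

'int'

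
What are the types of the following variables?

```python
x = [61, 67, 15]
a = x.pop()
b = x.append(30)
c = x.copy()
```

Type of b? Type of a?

append() returns None; pop() returns element

NoneType, int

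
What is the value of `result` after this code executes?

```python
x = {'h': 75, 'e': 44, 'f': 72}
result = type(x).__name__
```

x is dict; result = 'dict'

'dict'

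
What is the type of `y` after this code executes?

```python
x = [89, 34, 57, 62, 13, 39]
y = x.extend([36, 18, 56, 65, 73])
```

list.extend() returns None

NoneType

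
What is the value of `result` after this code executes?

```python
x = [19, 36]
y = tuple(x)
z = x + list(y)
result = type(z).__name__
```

x is list; y is tuple; z is list; result = 'list'

'list'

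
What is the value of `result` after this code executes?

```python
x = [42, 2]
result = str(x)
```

x = [42, 2]; result = '[42, 2]'

'[42, 2]'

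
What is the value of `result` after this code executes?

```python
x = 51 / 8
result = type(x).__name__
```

x is float; result = 'float'

'float'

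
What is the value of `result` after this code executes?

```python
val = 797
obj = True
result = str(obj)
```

val = 797; obj = True; result = 'True'

'True'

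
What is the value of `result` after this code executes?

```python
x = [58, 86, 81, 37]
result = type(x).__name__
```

x is list; result = 'list'

'list'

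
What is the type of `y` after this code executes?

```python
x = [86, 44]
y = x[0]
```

Indexing list[int] returns int

int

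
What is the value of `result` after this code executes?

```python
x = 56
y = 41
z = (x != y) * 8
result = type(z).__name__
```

x is int; y is int; z is int; result = 'int'

'int'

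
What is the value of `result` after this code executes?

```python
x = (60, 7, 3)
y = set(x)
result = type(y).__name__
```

x is tuple; y is set; result = 'set'

'set'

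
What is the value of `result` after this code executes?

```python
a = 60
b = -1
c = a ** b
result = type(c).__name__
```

a is int; b is int; c is float; result = 'float'

'float'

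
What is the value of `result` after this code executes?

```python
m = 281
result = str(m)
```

m = 281; result = '281'

'281'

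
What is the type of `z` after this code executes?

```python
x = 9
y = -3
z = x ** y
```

int ** negative = float

float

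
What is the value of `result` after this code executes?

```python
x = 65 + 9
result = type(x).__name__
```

x is int; result = 'int'

'int'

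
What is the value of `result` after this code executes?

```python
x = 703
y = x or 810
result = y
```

x = 703; y = 703; result = 703

703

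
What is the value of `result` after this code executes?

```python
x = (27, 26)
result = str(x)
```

x = (27, 26); result = '(27, 26)'

'(27, 26)'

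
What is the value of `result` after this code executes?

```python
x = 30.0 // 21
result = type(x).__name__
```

x is float; result = 'float'

'float'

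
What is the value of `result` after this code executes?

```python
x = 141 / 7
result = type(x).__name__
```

x is float; result = 'float'

'float'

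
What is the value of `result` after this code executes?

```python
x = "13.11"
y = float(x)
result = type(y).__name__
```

x is str; y is float; result = 'float'

'float'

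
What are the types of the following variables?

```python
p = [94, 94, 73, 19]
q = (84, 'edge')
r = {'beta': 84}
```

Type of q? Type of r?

q is assigned a tuple (parenthesized, comma-separated values); r is assigned a dict literal ({key: value})

tuple, dict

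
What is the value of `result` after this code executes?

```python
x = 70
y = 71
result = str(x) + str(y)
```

x = 70; y = 71; result = '7071'

'7071'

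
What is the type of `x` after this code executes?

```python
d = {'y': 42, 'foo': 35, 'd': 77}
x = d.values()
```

.values() returns dict_values view

dict_values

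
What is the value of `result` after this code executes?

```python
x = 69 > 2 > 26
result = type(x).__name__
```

x is bool; result = 'bool'

'bool'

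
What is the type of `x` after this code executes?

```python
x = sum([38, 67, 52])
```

sum() of ints returns int

int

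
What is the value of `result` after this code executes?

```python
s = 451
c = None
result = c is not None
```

s = 451; c = None; result = False

False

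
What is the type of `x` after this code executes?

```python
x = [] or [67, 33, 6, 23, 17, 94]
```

'or' returns first truthy value (list)

list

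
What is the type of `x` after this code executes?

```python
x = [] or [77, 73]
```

'or' returns first truthy value (list)

list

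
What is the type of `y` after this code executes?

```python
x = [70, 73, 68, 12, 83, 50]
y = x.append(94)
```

list.append() returns None (mutates in place)

NoneType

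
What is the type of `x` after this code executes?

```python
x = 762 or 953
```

'or' returns first truthy value (int)

int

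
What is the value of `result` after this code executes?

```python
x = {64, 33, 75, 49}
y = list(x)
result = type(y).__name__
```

x is set; y is list; result = 'list'

'list'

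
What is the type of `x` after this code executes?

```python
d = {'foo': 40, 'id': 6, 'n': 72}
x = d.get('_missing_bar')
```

dict.get() returns None when key not found

NoneType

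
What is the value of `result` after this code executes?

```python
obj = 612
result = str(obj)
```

obj = 612; result = '612'

'612'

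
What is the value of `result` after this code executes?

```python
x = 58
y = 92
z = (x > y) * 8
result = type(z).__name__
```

x is int; y is int; z is int; result = 'int'

'int'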